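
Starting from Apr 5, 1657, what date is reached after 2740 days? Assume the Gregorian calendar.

October 5, 1664

+365 (one year) → Apr 5, 1658 (2375 left).
+365 (one year) → Apr 5, 1659 (2010 left).
+366 (one year; includes Feb 29, 1660) → Apr 5, 1660 (1644 left).
+365 (one year) → Apr 5, 1661 (1279 left).
+365 (one year) → Apr 5, 1662 (914 left).
+365 (one year) → Apr 5, 1663 (549 left).
+366 (one year; includes Feb 29, 1664) → Apr 5, 1664 (183 left).
Apr has 30 days: +26 → May 1, 1664 (157 left).
May has 31 days: +31 → Jun 1, 1664 (126 left).
Jun has 30 days: +30 → Jul 1, 1664 (96 left).
Jul has 31 days: +31 → Aug 1, 1664 (65 left).
Aug has 31 days: +31 → Sep 1, 1664 (34 left).
Sep has 30 days: +30 → Oct 1, 1664 (4 left).
+4 → Oct 5, 1664.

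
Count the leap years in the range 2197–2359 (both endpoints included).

38

Multiples of 4 in [2197,2359]: 40.
Of those, multiples of 100: 2 (not leap unless ÷400).
Multiples of 400: 0.
Leap years = 40 − 2 + 0 = 38.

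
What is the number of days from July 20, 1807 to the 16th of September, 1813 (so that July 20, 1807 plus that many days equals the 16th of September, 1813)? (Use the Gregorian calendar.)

2250

Jul 20, 1807 → Jul 20, 1808: 366 days (Feb 29, 1808 is in that span).
Jul 20, 1808 → Jul 20, 1809: 365 days.
Jul 20, 1809 → Jul 20, 1810: 365 days.
Jul 20, 1810 → Jul 20, 1811: 365 days.
Jul 20, 1811 → Jul 20, 1812: 366 days (Feb 29, 1812 is in that span).
Jul 20, 1812 → Jul 20, 1813: 365 days.
Jul 20, 1813 → Aug 20, 1813: 31 days (July has 31).
Aug 20, 1813 → Sep 16, 1813: 27 days.
Total: 2250 days.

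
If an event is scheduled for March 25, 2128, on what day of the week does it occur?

Thursday

Doomsday rule: the anchor day for the 2100s is Sunday. For year 28: 28÷12 = 2 r 4, and 4÷4 = 1, so 2+4+1 = 7.
Sunday + 7 ≡ Sunday — that's 2128's doomsday.
In March the doomsday date is Mar 14.
Mar 25 is 11 days after Mar 14; 11 mod 7 = 4, so Sunday + 4 = Thursday.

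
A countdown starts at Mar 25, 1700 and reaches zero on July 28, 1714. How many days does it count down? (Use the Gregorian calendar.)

5238

Mar 25, 1700 → Mar 25, 1701: 365 days.
Mar 25, 1701 → Mar 25, 1702: 365 days.
Mar 25, 1702 → Mar 25, 1703: 365 days.
Mar 25, 1703 → Mar 25, 1704: 366 days (Feb 29, 1704 is in that span).
Mar 25, 1704 → Mar 25, 1705: 365 days.
Mar 25, 1705 → Mar 25, 1706: 365 days.
Mar 25, 1706 → Mar 25, 1707: 365 days.
Mar 25, 1707 → Mar 25, 1708: 366 days (Feb 29, 1708 is in that span).
Mar 25, 1708 → Mar 25, 1709: 365 days.
Mar 25, 1709 → Mar 25, 1710: 365 days.
Mar 25, 1710 → Mar 25, 1711: 365 days.
Mar 25, 1711 → Mar 25, 1712: 366 days (Feb 29, 1712 is in that span).
Mar 25, 1712 → Mar 25, 1713: 365 days.
Mar 25, 1713 → Mar 25, 1714: 365 days.
Mar 25, 1714 → Apr 25, 1714: 31 days (March has 31).
Apr 25, 1714 → May 25, 1714: 30 days (April has 30).
May 25, 1714 → Jun 25, 1714: 31 days (May has 31).
Jun 25, 1714 → Jul 25, 1714: 30 days (June has 30).
Jul 25, 1714 → Jul 28, 1714: 3 days.
Total: 5238 days.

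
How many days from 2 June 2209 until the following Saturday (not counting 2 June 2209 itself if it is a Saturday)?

Jun 2, 2209 is a Friday.
From Friday to the next Saturday is 1 day.

1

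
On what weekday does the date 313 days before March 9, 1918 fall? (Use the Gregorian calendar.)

Monday

First find the weekday of Mar 9, 1918. Doomsday rule: the anchor day for the 1900s is Wednesday. For year 18: 18÷12 = 1 r 6, and 6÷4 = 1, so 1+6+1 = 8.
Wednesday + 8 ≡ Thursday — that's 1918's doomsday.
In March the doomsday date is Mar 14.
Mar 9 is 5 days before Mar 14; 5 mod 7 = 5, so Thursday − 5 = Saturday.
313 mod 7 = 5, so 313 days before a Saturday is Saturday − 5 = Monday.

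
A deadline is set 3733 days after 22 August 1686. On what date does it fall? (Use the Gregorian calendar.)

+365 (one year) → Aug 22, 1687 (3368 left).
+366 (one year; includes Feb 29, 1688) → Aug 22, 1688 (3002 left).
+365 (one year) → Aug 22, 1689 (2637 left).
+365 (one year) → Aug 22, 1690 (2272 left).
+365 (one year) → Aug 22, 1691 (1907 left).
+366 (one year; includes Feb 29, 1692) → Aug 22, 1692 (1541 left).
+365 (one year) → Aug 22, 1693 (1176 left).
+365 (one year) → Aug 22, 1694 (811 left).
+365 (one year) → Aug 22, 1695 (446 left).
+366 (one year; includes Feb 29, 1696) → Aug 22, 1696 (80 left).
Aug has 31 days: +10 → Sep 1, 1696 (70 left).
Sep has 30 days: +30 → Oct 1, 1696 (40 left).
Oct has 31 days: +31 → Nov 1, 1696 (9 left).
+9 → Nov 10, 1696.

November 10, 1696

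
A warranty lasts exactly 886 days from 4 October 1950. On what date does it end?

+365 (one year) → Oct 4, 1951 (521 left).
+366 (one year; includes Feb 29, 1952) → Oct 4, 1952 (155 left).
Oct has 31 days: +28 → Nov 1, 1952 (127 left).
Nov has 30 days: +30 → Dec 1, 1952 (97 left).
Dec has 31 days: +31 → Jan 1, 1953 (66 left).
Jan has 31 days: +31 → Feb 1, 1953 (35 left).
Feb has 28 days: +28 → Mar 1, 1953 (7 left).
+7 → Mar 8, 1953.

March 8, 1953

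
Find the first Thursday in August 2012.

August 2, 2012

August 1, 2012 is a Wednesday.
The first Thursday is therefore August 2 (1 days later).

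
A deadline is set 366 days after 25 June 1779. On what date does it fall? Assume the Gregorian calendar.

June 25, 1780

Jun has 30 days: +6 → Jul 1, 1779 (360 left).
Jul has 31 days: +31 → Aug 1, 1779 (329 left).
Aug has 31 days: +31 → Sep 1, 1779 (298 left).
Sep has 30 days: +30 → Oct 1, 1779 (268 left).
Oct has 31 days: +31 → Nov 1, 1779 (237 left).
Nov has 30 days: +30 → Dec 1, 1779 (207 left).
Dec has 31 days: +31 → Jan 1, 1780 (176 left).
Jan has 31 days: +31 → Feb 1, 1780 (145 left).
Feb has 29 days: +29 → Mar 1, 1780 (116 left).
Mar has 31 days: +31 → Apr 1, 1780 (85 left).
Apr has 30 days: +30 → May 1, 1780 (55 left).
May has 31 days: +31 → Jun 1, 1780 (24 left).
+24 → Jun 25, 1780.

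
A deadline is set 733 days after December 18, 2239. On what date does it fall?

+366 (one year; includes Feb 29, 2240) → Dec 18, 2240 (367 left).
Dec has 31 days: +14 → Jan 1, 2241 (353 left).
Jan has 31 days: +31 → Feb 1, 2241 (322 left).
Feb has 28 days: +28 → Mar 1, 2241 (294 left).
Mar has 31 days: +31 → Apr 1, 2241 (263 left).
Apr has 30 days: +30 → May 1, 2241 (233 left).
May has 31 days: +31 → Jun 1, 2241 (202 left).
Jun has 30 days: +30 → Jul 1, 2241 (172 left).
Jul has 31 days: +31 → Aug 1, 2241 (141 left).
Aug has 31 days: +31 → Sep 1, 2241 (110 left).
Sep has 30 days: +30 → Oct 1, 2241 (80 left).
Oct has 31 days: +31 → Nov 1, 2241 (49 left).
Nov has 30 days: +30 → Dec 1, 2241 (19 left).
+19 → Dec 20, 2241.

December 20, 2241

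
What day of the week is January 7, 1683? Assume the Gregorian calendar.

Thursday

Doomsday rule: the anchor day for the 1600s is Tuesday. For year 83: 83÷12 = 6 r 11, and 11÷4 = 2, so 6+11+2 = 19.
Tuesday + 19 ≡ Sunday — that's 1683's doomsday.
In January the doomsday date is Jan 3 (1683 is not a leap year).
Jan 7 is 4 days after Jan 3; 4 mod 7 = 4, so Sunday + 4 = Thursday.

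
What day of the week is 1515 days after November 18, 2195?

Saturday

First find the weekday of Nov 18, 2195. Doomsday rule: the anchor day for the 2100s is Sunday. For year 95: 95÷12 = 7 r 11, and 11÷4 = 2, so 7+11+2 = 20.
Sunday + 20 ≡ Saturday — that's 2195's doomsday.
In November the doomsday date is Nov 7.
Nov 18 is 11 days after Nov 7; 11 mod 7 = 4, so Saturday + 4 = Wednesday.
1515 mod 7 = 3, so 1515 days after a Wednesday is Wednesday + 3 = Saturday.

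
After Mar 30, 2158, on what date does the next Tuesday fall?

April 4, 2158

Mar 30, 2158 is a Thursday.
From Thursday to the next Tuesday is 5 days.
Mar 30, 2158 + 5 = Apr 4, 2158.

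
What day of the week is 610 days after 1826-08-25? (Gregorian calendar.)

First find the weekday of Aug 25, 1826. Doomsday rule: the anchor day for the 1800s is Friday. For year 26: 26÷12 = 2 r 2, and 2÷4 = 0, so 2+2+0 = 4.
Friday + 4 ≡ Tuesday — that's 1826's doomsday.
In August the doomsday date is Aug 8.
Aug 25 is 17 days after Aug 8; 17 mod 7 = 3, so Tuesday + 3 = Friday.
610 mod 7 = 1, so 610 days after a Friday is Friday + 1 = Saturday.

Saturday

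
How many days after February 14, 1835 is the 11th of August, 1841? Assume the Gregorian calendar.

Feb 14, 1835 → Feb 14, 1836: 365 days.
Feb 14, 1836 → Feb 14, 1837: 366 days (Feb 29, 1836 is in that span).
Feb 14, 1837 → Feb 14, 1838: 365 days.
Feb 14, 1838 → Feb 14, 1839: 365 days.
Feb 14, 1839 → Feb 14, 1840: 365 days.
Feb 14, 1840 → Feb 14, 1841: 366 days (Feb 29, 1840 is in that span).
Feb 14, 1841 → Mar 14, 1841: 28 days (February has 28).
Mar 14, 1841 → Apr 14, 1841: 31 days (March has 31).
Apr 14, 1841 → May 14, 1841: 30 days (April has 30).
May 14, 1841 → Jun 14, 1841: 31 days (May has 31).
Jun 14, 1841 → Jul 14, 1841: 30 days (June has 30).
Jul 14, 1841 → Aug 11, 1841: 28 days.
Total: 2370 days.

2370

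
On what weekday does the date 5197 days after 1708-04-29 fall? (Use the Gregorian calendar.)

Wednesday

First find the weekday of Apr 29, 1708. Doomsday rule: the anchor day for the 1700s is Sunday. For year 08: 8÷12 = 0 r 8, and 8÷4 = 2, so 0+8+2 = 10.
Sunday + 10 ≡ Wednesday — that's 1708's doomsday.
In April the doomsday date is Apr 4.
Apr 29 is 25 days after Apr 4; 25 mod 7 = 4, so Wednesday + 4 = Sunday.
5197 mod 7 = 3, so 5197 days after a Sunday is Sunday + 3 = Wednesday.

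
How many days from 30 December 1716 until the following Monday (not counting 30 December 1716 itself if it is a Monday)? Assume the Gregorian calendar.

Dec 30, 1716 is a Wednesday.
From Wednesday to the next Monday is 5 days.

5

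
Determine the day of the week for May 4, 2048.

January 1, 2048 is a Wednesday.
Jan 1, 2048 → Feb 1, 2048: 31 days (January has 31).
Feb 1, 2048 → Mar 1, 2048: 29 days (February has 29).
Mar 1, 2048 → Apr 1, 2048: 31 days (March has 31).
Apr 1, 2048 → May 1, 2048: 30 days (April has 30).
May 1, 2048 → May 4, 2048: 3 days.
Total: 124 days.
124 mod 7 = 5, so Wednesday + 5 = Monday.

Monday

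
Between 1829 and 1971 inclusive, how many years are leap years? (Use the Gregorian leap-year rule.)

Multiples of 4 in [1829,1971]: 35.
Of those, multiples of 100: 1 (not leap unless ÷400).
Multiples of 400: 0.
Leap years = 35 − 1 + 0 = 34.

34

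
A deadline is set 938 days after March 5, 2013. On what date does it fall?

September 29, 2015

+365 (one year) → Mar 5, 2014 (573 left).
+365 (one year) → Mar 5, 2015 (208 left).
Mar has 31 days: +27 → Apr 1, 2015 (181 left).
Apr has 30 days: +30 → May 1, 2015 (151 left).
May has 31 days: +31 → Jun 1, 2015 (120 left).
Jun has 30 days: +30 → Jul 1, 2015 (90 left).
Jul has 31 days: +31 → Aug 1, 2015 (59 left).
Aug has 31 days: +31 → Sep 1, 2015 (28 left).
+28 → Sep 29, 2015.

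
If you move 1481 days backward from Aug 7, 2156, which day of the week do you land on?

Aug 7, 2156 is a Saturday.
1481 mod 7 = 4, so 1481 days before a Saturday is Saturday − 4 = Tuesday.

Tuesday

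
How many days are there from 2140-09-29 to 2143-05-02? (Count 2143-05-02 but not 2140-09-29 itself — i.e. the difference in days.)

Sep 29, 2140 → Sep 29, 2141: 365 days.
Sep 29, 2141 → Sep 29, 2142: 365 days.
Sep 29, 2142 → Oct 29, 2142: 30 days (September has 30).
Oct 29, 2142 → Nov 29, 2142: 31 days (October has 31).
Nov 29, 2142 → Dec 29, 2142: 30 days (November has 30).
Dec 29, 2142 → Jan 29, 2143: 31 days (December has 31).
Jan 29, 2143 → Feb 28, 2143: 30 days (January has 31).
Feb 28, 2143 → Mar 28, 2143: 28 days (February has 28).
Mar 28, 2143 → Apr 28, 2143: 31 days (March has 31).
Apr 28, 2143 → May 2, 2143: 4 days.
Total: 945 days.

945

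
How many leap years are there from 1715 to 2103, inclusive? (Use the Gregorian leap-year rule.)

Multiples of 4 in [1715,2103]: 97.
Of those, multiples of 100: 4 (not leap unless ÷400).
Multiples of 400: 1.
Leap years = 97 − 4 + 1 = 94.

94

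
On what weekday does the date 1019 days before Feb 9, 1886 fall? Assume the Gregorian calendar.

First find the weekday of Feb 9, 1886. Doomsday rule: the anchor day for the 1800s is Friday. For year 86: 86÷12 = 7 r 2, and 2÷4 = 0, so 7+2+0 = 9.
Friday + 9 ≡ Sunday — that's 1886's doomsday.
In February the doomsday date is Feb 28 (1886 is not a leap year).
Feb 9 is 19 days before Feb 28; 19 mod 7 = 5, so Sunday − 5 = Tuesday.
1019 mod 7 = 4, so 1019 days before a Tuesday is Tuesday − 4 = Friday.

Friday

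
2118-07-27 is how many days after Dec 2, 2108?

Dec 2, 2108 → Dec 2, 2109: 365 days.
Dec 2, 2109 → Dec 2, 2110: 365 days.
Dec 2, 2110 → Dec 2, 2111: 365 days.
Dec 2, 2111 → Dec 2, 2112: 366 days (Feb 29, 2112 is in that span).
Dec 2, 2112 → Dec 2, 2113: 365 days.
Dec 2, 2113 → Dec 2, 2114: 365 days.
Dec 2, 2114 → Dec 2, 2115: 365 days.
Dec 2, 2115 → Dec 2, 2116: 366 days (Feb 29, 2116 is in that span).
Dec 2, 2116 → Dec 2, 2117: 365 days.
Dec 2, 2117 → Jan 2, 2118: 31 days (December has 31).
Jan 2, 2118 → Feb 2, 2118: 31 days (January has 31).
Feb 2, 2118 → Mar 2, 2118: 28 days (February has 28).
Mar 2, 2118 → Apr 2, 2118: 31 days (March has 31).
Apr 2, 2118 → May 2, 2118: 30 days (April has 30).
May 2, 2118 → Jun 2, 2118: 31 days (May has 31).
Jun 2, 2118 → Jul 2, 2118: 30 days (June has 30).
Jul 2, 2118 → Jul 27, 2118: 25 days.
Total: 3524 days.

3524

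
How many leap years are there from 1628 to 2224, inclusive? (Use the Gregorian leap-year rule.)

145

Multiples of 4 in [1628,2224]: 150.
Of those, multiples of 100: 6 (not leap unless ÷400).
Multiples of 400: 1.
Leap years = 150 − 6 + 1 = 145.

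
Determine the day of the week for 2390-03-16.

Friday

Doomsday rule: the anchor day for the 2300s is Wednesday. For year 90: 90÷12 = 7 r 6, and 6÷4 = 1, so 7+6+1 = 14.
Wednesday + 14 ≡ Wednesday — that's 2390's doomsday.
In March the doomsday date is Mar 14.
Mar 16 is 2 days after Mar 14; 2 mod 7 = 2, so Wednesday + 2 = Friday.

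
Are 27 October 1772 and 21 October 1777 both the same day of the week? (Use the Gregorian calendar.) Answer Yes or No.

Yes

From Oct 27, 1772 to Oct 21, 1777 is 1820 days.
1820 mod 7 = 0, so they are the same weekday.
(Oct 27, 1772 is a Tuesday; Oct 21, 1777 is a Tuesday.)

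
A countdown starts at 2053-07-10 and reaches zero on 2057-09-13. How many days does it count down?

Jul 10, 2053 → Jul 10, 2054: 365 days.
Jul 10, 2054 → Jul 10, 2055: 365 days.
Jul 10, 2055 → Jul 10, 2056: 366 days (Feb 29, 2056 is in that span).
Jul 10, 2056 → Jul 10, 2057: 365 days.
Jul 10, 2057 → Aug 10, 2057: 31 days (July has 31).
Aug 10, 2057 → Sep 10, 2057: 31 days (August has 31).
Sep 10, 2057 → Sep 13, 2057: 3 days.
Total: 1526 days.

1526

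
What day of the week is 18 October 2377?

Doomsday rule: the anchor day for the 2300s is Wednesday. For year 77: 77÷12 = 6 r 5, and 5÷4 = 1, so 6+5+1 = 12.
Wednesday + 12 ≡ Monday — that's 2377's doomsday.
In October the doomsday date is Oct 10.
Oct 18 is 8 days after Oct 10; 8 mod 7 = 1, so Monday + 1 = Tuesday.

Tuesday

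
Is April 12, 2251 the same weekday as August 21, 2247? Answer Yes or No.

Yes

From Aug 21, 2247 to Apr 12, 2251 is 1330 days.
1330 mod 7 = 0, so they are the same weekday.
(Aug 21, 2247 is a Saturday; Apr 12, 2251 is a Saturday.)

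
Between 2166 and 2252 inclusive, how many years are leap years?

21

Multiples of 4 in [2166,2252]: 22.
Of those, multiples of 100: 1 (not leap unless ÷400).
Multiples of 400: 0.
Leap years = 22 − 1 + 0 = 21.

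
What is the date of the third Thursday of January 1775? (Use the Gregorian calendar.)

January 19, 1775

January 1, 1775 is a Sunday.
The first Thursday is therefore January 5 (4 days later).
The third Thursday is 5 + 2×7 = January 19.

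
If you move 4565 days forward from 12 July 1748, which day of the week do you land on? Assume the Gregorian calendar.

Saturday

First find the weekday of Jul 12, 1748. Doomsday rule: the anchor day for the 1700s is Sunday. For year 48: 48÷12 = 4 r 0, and 0÷4 = 0, so 4+0+0 = 4.
Sunday + 4 ≡ Thursday — that's 1748's doomsday.
In July the doomsday date is Jul 11.
Jul 12 is 1 day after Jul 11; 1 mod 7 = 1, so Thursday + 1 = Friday.
4565 mod 7 = 1, so 4565 days after a Friday is Friday + 1 = Saturday.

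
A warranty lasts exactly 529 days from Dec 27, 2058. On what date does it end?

June 8, 2060

+365 (one year) → Dec 27, 2059 (164 left).
Dec has 31 days: +5 → Jan 1, 2060 (159 left).
Jan has 31 days: +31 → Feb 1, 2060 (128 left).
Feb has 29 days: +29 → Mar 1, 2060 (99 left).
Mar has 31 days: +31 → Apr 1, 2060 (68 left).
Apr has 30 days: +30 → May 1, 2060 (38 left).
May has 31 days: +31 → Jun 1, 2060 (7 left).
+7 → Jun 8, 2060.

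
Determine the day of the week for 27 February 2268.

Doomsday rule: the anchor day for the 2200s is Friday. For year 68: 68÷12 = 5 r 8, and 8÷4 = 2, so 5+8+2 = 15.
Friday + 15 ≡ Saturday — that's 2268's doomsday.
In February the doomsday date is Feb 29 (2268 is a leap year (divisible by 4)).
Feb 27 is 2 days before Feb 29; 2 mod 7 = 2, so Saturday − 2 = Thursday.

Thursday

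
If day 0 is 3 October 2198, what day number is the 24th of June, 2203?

Oct 3, 2198 → Oct 3, 2199: 365 days.
Oct 3, 2199 → Oct 3, 2200: 365 days.
Oct 3, 2200 → Oct 3, 2201: 365 days.
Oct 3, 2201 → Oct 3, 2202: 365 days.
Oct 3, 2202 → Nov 3, 2202: 31 days (October has 31).
Nov 3, 2202 → Dec 3, 2202: 30 days (November has 30).
Dec 3, 2202 → Jan 3, 2203: 31 days (December has 31).
Jan 3, 2203 → Feb 3, 2203: 31 days (January has 31).
Feb 3, 2203 → Mar 3, 2203: 28 days (February has 28).
Mar 3, 2203 → Apr 3, 2203: 31 days (March has 31).
Apr 3, 2203 → May 3, 2203: 30 days (April has 30).
May 3, 2203 → Jun 3, 2203: 31 days (May has 31).
Jun 3, 2203 → Jun 24, 2203: 21 days.
Total: 1724 days.

1724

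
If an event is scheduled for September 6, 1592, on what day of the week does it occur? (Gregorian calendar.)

Doomsday rule: the anchor day for the 1500s is Wednesday. For year 92: 92÷12 = 7 r 8, and 8÷4 = 2, so 7+8+2 = 17.
Wednesday + 17 ≡ Saturday — that's 1592's doomsday.
In September the doomsday date is Sep 5.
Sep 6 is 1 day after Sep 5; 1 mod 7 = 1, so Saturday + 1 = Sunday.

Sunday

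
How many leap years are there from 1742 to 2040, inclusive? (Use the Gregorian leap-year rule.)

73

Multiples of 4 in [1742,2040]: 75.
Of those, multiples of 100: 3 (not leap unless ÷400).
Multiples of 400: 1.
Leap years = 75 − 3 + 1 = 73.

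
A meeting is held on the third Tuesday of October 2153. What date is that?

October 16, 2153

October 1, 2153 is a Monday.
The first Tuesday is therefore October 2 (1 days later).
The third Tuesday is 2 + 2×7 = October 16.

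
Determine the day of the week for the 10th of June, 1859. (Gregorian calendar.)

Friday

Doomsday rule: the anchor day for the 1800s is Friday. For year 59: 59÷12 = 4 r 11, and 11÷4 = 2, so 4+11+2 = 17.
Friday + 17 ≡ Monday — that's 1859's doomsday.
In June the doomsday date is Jun 6.
Jun 10 is 4 days after Jun 6; 4 mod 7 = 4, so Monday + 4 = Friday.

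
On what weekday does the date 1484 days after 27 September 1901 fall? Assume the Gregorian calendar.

Friday

Sep 27, 1901 is a Friday.
1484 mod 7 = 0, so 1484 days after a Friday is Friday + 0 = Friday.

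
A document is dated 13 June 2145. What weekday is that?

Sunday

Doomsday rule: the anchor day for the 2100s is Sunday. For year 45: 45÷12 = 3 r 9, and 9÷4 = 2, so 3+9+2 = 14.
Sunday + 14 ≡ Sunday — that's 2145's doomsday.
In June the doomsday date is Jun 6.
Jun 13 is 7 days after Jun 6; 7 mod 7 = 0, so Sunday + 0 = Sunday.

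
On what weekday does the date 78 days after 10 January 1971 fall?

Jan 10, 1971 is a Sunday.
78 mod 7 = 1, so 78 days after a Sunday is Sunday + 1 = Monday.

Monday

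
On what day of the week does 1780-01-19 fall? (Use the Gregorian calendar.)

Wednesday

Doomsday rule: the anchor day for the 1700s is Sunday. For year 80: 80÷12 = 6 r 8, and 8÷4 = 2, so 6+8+2 = 16.
Sunday + 16 ≡ Tuesday — that's 1780's doomsday.
In January the doomsday date is Jan 4 (1780 is a leap year (divisible by 4)).
Jan 19 is 15 days after Jan 4; 15 mod 7 = 1, so Tuesday + 1 = Wednesday.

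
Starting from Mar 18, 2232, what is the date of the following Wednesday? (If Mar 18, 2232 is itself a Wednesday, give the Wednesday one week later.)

Mar 18, 2232 is a Sunday.
From Sunday to the next Wednesday is 3 days.
Mar 18, 2232 + 3 = Mar 21, 2232.

March 21, 2232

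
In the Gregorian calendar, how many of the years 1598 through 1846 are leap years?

Multiples of 4 in [1598,1846]: 62.
Of those, multiples of 100: 3 (not leap unless ÷400).
Multiples of 400: 1.
Leap years = 62 − 3 + 1 = 60.

60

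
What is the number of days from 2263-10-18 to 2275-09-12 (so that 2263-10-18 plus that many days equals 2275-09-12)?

4347

Oct 18, 2263 → Oct 18, 2264: 366 days (Feb 29, 2264 is in that span).
Oct 18, 2264 → Oct 18, 2265: 365 days.
Oct 18, 2265 → Oct 18, 2266: 365 days.
Oct 18, 2266 → Oct 18, 2267: 365 days.
Oct 18, 2267 → Oct 18, 2268: 366 days (Feb 29, 2268 is in that span).
Oct 18, 2268 → Oct 18, 2269: 365 days.
Oct 18, 2269 → Oct 18, 2270: 365 days.
Oct 18, 2270 → Oct 18, 2271: 365 days.
Oct 18, 2271 → Oct 18, 2272: 366 days (Feb 29, 2272 is in that span).
Oct 18, 2272 → Oct 18, 2273: 365 days.
Oct 18, 2273 → Oct 18, 2274: 365 days.
Oct 18, 2274 → Nov 18, 2274: 31 days (October has 31).
Nov 18, 2274 → Dec 18, 2274: 30 days (November has 30).
Dec 18, 2274 → Jan 18, 2275: 31 days (December has 31).
Jan 18, 2275 → Feb 18, 2275: 31 days (January has 31).
Feb 18, 2275 → Mar 18, 2275: 28 days (February has 28).
Mar 18, 2275 → Apr 18, 2275: 31 days (March has 31).
Apr 18, 2275 → May 18, 2275: 30 days (April has 30).
May 18, 2275 → Jun 18, 2275: 31 days (May has 31).
Jun 18, 2275 → Jul 18, 2275: 30 days (June has 30).
Jul 18, 2275 → Aug 18, 2275: 31 days (July has 31).
Aug 18, 2275 → Sep 12, 2275: 25 days.
Total: 4347 days.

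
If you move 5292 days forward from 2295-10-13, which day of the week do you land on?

Sunday

Oct 13, 2295 is a Sunday.
5292 mod 7 = 0, so 5292 days after a Sunday is Sunday + 0 = Sunday.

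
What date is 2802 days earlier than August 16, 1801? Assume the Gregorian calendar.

December 13, 1793

−365 (one year) → Aug 16, 1800 (2437 left).
−365 (one year) → Aug 16, 1799 (2072 left).
−365 (one year) → Aug 16, 1798 (1707 left).
−365 (one year) → Aug 16, 1797 (1342 left).
−365 (one year) → Aug 16, 1796 (977 left).
−366 (one year; includes Feb 29, 1796) → Aug 16, 1795 (611 left).
−365 (one year) → Aug 16, 1794 (246 left).
−16 → Jul 31, 1794 (end of Jul, 31 days; 230 left).
−31 → Jun 30, 1794 (end of Jun, 30 days; 199 left).
−30 → May 31, 1794 (end of May, 31 days; 169 left).
−31 → Apr 30, 1794 (end of Apr, 30 days; 138 left).
−30 → Mar 31, 1794 (end of Mar, 31 days; 108 left).
−31 → Feb 28, 1794 (end of Feb, 28 days; 77 left).
−28 → Jan 31, 1794 (end of Jan, 31 days; 49 left).
−31 → Dec 31, 1793 (end of Dec, 31 days; 18 left).
−18 → Dec 13, 1793.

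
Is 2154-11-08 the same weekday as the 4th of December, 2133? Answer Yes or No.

Yes

From Dec 4, 2133 to Nov 8, 2154 is 7644 days.
7644 mod 7 = 0, so they are the same weekday.
(Dec 4, 2133 is a Friday; Nov 8, 2154 is a Friday.)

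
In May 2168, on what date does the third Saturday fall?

May 1, 2168 is a Sunday.
The first Saturday is therefore May 7 (6 days later).
The third Saturday is 7 + 2×7 = May 21.

May 21, 2168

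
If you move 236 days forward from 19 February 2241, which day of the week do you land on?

First find the weekday of Feb 19, 2241. Doomsday rule: the anchor day for the 2200s is Friday. For year 41: 41÷12 = 3 r 5, and 5÷4 = 1, so 3+5+1 = 9.
Friday + 9 ≡ Sunday — that's 2241's doomsday.
In February the doomsday date is Feb 28 (2241 is not a leap year).
Feb 19 is 9 days before Feb 28; 9 mod 7 = 2, so Sunday − 2 = Friday.
236 mod 7 = 5, so 236 days after a Friday is Friday + 5 = Wednesday.

Wednesday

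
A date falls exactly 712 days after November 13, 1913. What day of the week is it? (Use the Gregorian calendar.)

First find the weekday of Nov 13, 1913. Doomsday rule: the anchor day for the 1900s is Wednesday. For year 13: 13÷12 = 1 r 1, and 1÷4 = 0, so 1+1+0 = 2.
Wednesday + 2 ≡ Friday — that's 1913's doomsday.
In November the doomsday date is Nov 7.
Nov 13 is 6 days after Nov 7; 6 mod 7 = 6, so Friday + 6 = Thursday.
712 mod 7 = 5, so 712 days after a Thursday is Thursday + 5 = Tuesday.

Tuesday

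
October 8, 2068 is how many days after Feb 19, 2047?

7902

Feb 19, 2047 → Feb 19, 2048: 365 days.
Feb 19, 2048 → Feb 19, 2049: 366 days (Feb 29, 2048 is in that span).
Feb 19, 2049 → Feb 19, 2050: 365 days.
Feb 19, 2050 → Feb 19, 2051: 365 days.
Feb 19, 2051 → Feb 19, 2052: 365 days.
Feb 19, 2052 → Feb 19, 2053: 366 days (Feb 29, 2052 is in that span).
Feb 19, 2053 → Feb 19, 2054: 365 days.
Feb 19, 2054 → Feb 19, 2055: 365 days.
Feb 19, 2055 → Feb 19, 2056: 365 days.
Feb 19, 2056 → Feb 19, 2057: 366 days (Feb 29, 2056 is in that span).
Feb 19, 2057 → Feb 19, 2058: 365 days.
Feb 19, 2058 → Feb 19, 2059: 365 days.
Feb 19, 2059 → Feb 19, 2060: 365 days.
Feb 19, 2060 → Feb 19, 2061: 366 days (Feb 29, 2060 is in that span).
Feb 19, 2061 → Feb 19, 2062: 365 days.
Feb 19, 2062 → Feb 19, 2063: 365 days.
Feb 19, 2063 → Feb 19, 2064: 365 days.
Feb 19, 2064 → Feb 19, 2065: 366 days (Feb 29, 2064 is in that span).
Feb 19, 2065 → Feb 19, 2066: 365 days.
Feb 19, 2066 → Feb 19, 2067: 365 days.
Feb 19, 2067 → Feb 19, 2068: 365 days.
Feb 19, 2068 → Mar 19, 2068: 29 days (February has 29).
Mar 19, 2068 → Apr 19, 2068: 31 days (March has 31).
Apr 19, 2068 → May 19, 2068: 30 days (April has 30).
May 19, 2068 → Jun 19, 2068: 31 days (May has 31).
Jun 19, 2068 → Jul 19, 2068: 30 days (June has 30).
Jul 19, 2068 → Aug 19, 2068: 31 days (July has 31).
Aug 19, 2068 → Sep 19, 2068: 31 days (August has 31).
Sep 19, 2068 → Oct 8, 2068: 19 days.
Total: 7902 days.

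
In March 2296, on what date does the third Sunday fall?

March 15, 2296

March 1, 2296 is a Sunday.
The first Sunday is therefore March 1 (same day).
The third Sunday is 1 + 2×7 = March 15.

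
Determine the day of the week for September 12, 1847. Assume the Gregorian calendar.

Sunday

Doomsday rule: the anchor day for the 1800s is Friday. For year 47: 47÷12 = 3 r 11, and 11÷4 = 2, so 3+11+2 = 16.
Friday + 16 ≡ Sunday — that's 1847's doomsday.
In September the doomsday date is Sep 5.
Sep 12 is 7 days after Sep 5; 7 mod 7 = 0, so Sunday + 0 = Sunday.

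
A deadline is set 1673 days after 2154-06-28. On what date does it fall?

January 26, 2159

+365 (one year) → Jun 28, 2155 (1308 left).
+366 (one year; includes Feb 29, 2156) → Jun 28, 2156 (942 left).
+365 (one year) → Jun 28, 2157 (577 left).
+365 (one year) → Jun 28, 2158 (212 left).
Jun has 30 days: +3 → Jul 1, 2158 (209 left).
Jul has 31 days: +31 → Aug 1, 2158 (178 left).
Aug has 31 days: +31 → Sep 1, 2158 (147 left).
Sep has 30 days: +30 → Oct 1, 2158 (117 left).
Oct has 31 days: +31 → Nov 1, 2158 (86 left).
Nov has 30 days: +30 → Dec 1, 2158 (56 left).
Dec has 31 days: +31 → Jan 1, 2159 (25 left).
+25 → Jan 26, 2159.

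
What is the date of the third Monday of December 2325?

December 21, 2325

December 1, 2325 is a Tuesday.
The first Monday is therefore December 7 (6 days later).
The third Monday is 7 + 2×7 = December 21.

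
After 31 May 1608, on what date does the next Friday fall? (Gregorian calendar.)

May 31, 1608 is a Saturday.
From Saturday to the next Friday is 6 days.
May 31, 1608 + 6 = Jun 6, 1608.

June 6, 1608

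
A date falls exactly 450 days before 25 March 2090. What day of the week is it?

Thursday

Mar 25, 2090 is a Saturday.
450 mod 7 = 2, so 450 days before a Saturday is Saturday − 2 = Thursday.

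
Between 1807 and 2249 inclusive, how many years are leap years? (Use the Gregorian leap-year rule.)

108

Multiples of 4 in [1807,2249]: 111.
Of those, multiples of 100: 4 (not leap unless ÷400).
Multiples of 400: 1.
Leap years = 111 − 4 + 1 = 108.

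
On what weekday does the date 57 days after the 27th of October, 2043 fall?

Wednesday

First find the weekday of Oct 27, 2043. Doomsday rule: the anchor day for the 2000s is Tuesday. For year 43: 43÷12 = 3 r 7, and 7÷4 = 1, so 3+7+1 = 11.
Tuesday + 11 ≡ Saturday — that's 2043's doomsday.
In October the doomsday date is Oct 10.
Oct 27 is 17 days after Oct 10; 17 mod 7 = 3, so Saturday + 3 = Tuesday.
57 mod 7 = 1, so 57 days after a Tuesday is Tuesday + 1 = Wednesday.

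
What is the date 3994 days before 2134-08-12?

−365 (one year) → Aug 12, 2133 (3629 left).
−365 (one year) → Aug 12, 2132 (3264 left).
−366 (one year; includes Feb 29, 2132) → Aug 12, 2131 (2898 left).
−365 (one year) → Aug 12, 2130 (2533 left).
−365 (one year) → Aug 12, 2129 (2168 left).
−365 (one year) → Aug 12, 2128 (1803 left).
−366 (one year; includes Feb 29, 2128) → Aug 12, 2127 (1437 left).
−365 (one year) → Aug 12, 2126 (1072 left).
−365 (one year) → Aug 12, 2125 (707 left).
−365 (one year) → Aug 12, 2124 (342 left).
−12 → Jul 31, 2124 (end of Jul, 31 days; 330 left).
−31 → Jun 30, 2124 (end of Jun, 30 days; 299 left).
−30 → May 31, 2124 (end of May, 31 days; 269 left).
−31 → Apr 30, 2124 (end of Apr, 30 days; 238 left).
−30 → Mar 31, 2124 (end of Mar, 31 days; 208 left).
−31 → Feb 29, 2124 (end of Feb, 29 days; 177 left).
−29 → Jan 31, 2124 (end of Jan, 31 days; 148 left).
−31 → Dec 31, 2123 (end of Dec, 31 days; 117 left).
−31 → Nov 30, 2123 (end of Nov, 30 days; 86 left).
−30 → Oct 31, 2123 (end of Oct, 31 days; 56 left).
−31 → Sep 30, 2123 (end of Sep, 30 days; 25 left).
−25 → Sep 5, 2123.

September 5, 2123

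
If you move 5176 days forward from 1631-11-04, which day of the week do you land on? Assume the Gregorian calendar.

Nov 4, 1631 is a Tuesday.
5176 mod 7 = 3, so 5176 days after a Tuesday is Tuesday + 3 = Friday.

Friday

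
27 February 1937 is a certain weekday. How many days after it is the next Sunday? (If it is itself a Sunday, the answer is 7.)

Feb 27, 1937 is a Saturday.
From Saturday to the next Sunday is 1 day.

1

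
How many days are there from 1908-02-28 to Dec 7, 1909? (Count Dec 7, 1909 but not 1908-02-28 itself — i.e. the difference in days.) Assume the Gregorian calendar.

Feb 28, 1908 → Feb 28, 1909: 366 days (Feb 29, 1908 is in that span).
Feb 28, 1909 → Mar 28, 1909: 28 days (February has 28).
Mar 28, 1909 → Apr 28, 1909: 31 days (March has 31).
Apr 28, 1909 → May 28, 1909: 30 days (April has 30).
May 28, 1909 → Jun 28, 1909: 31 days (May has 31).
Jun 28, 1909 → Jul 28, 1909: 30 days (June has 30).
Jul 28, 1909 → Aug 28, 1909: 31 days (July has 31).
Aug 28, 1909 → Sep 28, 1909: 31 days (August has 31).
Sep 28, 1909 → Oct 28, 1909: 30 days (September has 30).
Oct 28, 1909 → Nov 28, 1909: 31 days (October has 31).
Nov 28, 1909 → Dec 7, 1909: 9 days.
Total: 648 days.

648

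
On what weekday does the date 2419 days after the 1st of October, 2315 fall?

First find the weekday of Oct 1, 2315. Doomsday rule: the anchor day for the 2300s is Wednesday. For year 15: 15÷12 = 1 r 3, and 3÷4 = 0, so 1+3+0 = 4.
Wednesday + 4 ≡ Sunday — that's 2315's doomsday.
In October the doomsday date is Oct 10.
Oct 1 is 9 days before Oct 10; 9 mod 7 = 2, so Sunday − 2 = Friday.
2419 mod 7 = 4, so 2419 days after a Friday is Friday + 4 = Tuesday.

Tuesday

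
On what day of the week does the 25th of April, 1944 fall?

Tuesday

January 1, 1944 is a Saturday.
Jan 1, 1944 → Feb 1, 1944: 31 days (January has 31).
Feb 1, 1944 → Mar 1, 1944: 29 days (February has 29).
Mar 1, 1944 → Apr 1, 1944: 31 days (March has 31).
Apr 1, 1944 → Apr 25, 1944: 24 days.
Total: 115 days.
115 mod 7 = 3, so Saturday + 3 = Tuesday.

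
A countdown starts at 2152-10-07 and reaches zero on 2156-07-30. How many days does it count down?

1392

Oct 7, 2152 → Oct 7, 2153: 365 days.
Oct 7, 2153 → Oct 7, 2154: 365 days.
Oct 7, 2154 → Oct 7, 2155: 365 days.
Oct 7, 2155 → Nov 7, 2155: 31 days (October has 31).
Nov 7, 2155 → Dec 7, 2155: 30 days (November has 30).
Dec 7, 2155 → Jan 7, 2156: 31 days (December has 31).
Jan 7, 2156 → Feb 7, 2156: 31 days (January has 31).
Feb 7, 2156 → Mar 7, 2156: 29 days (February has 29).
Mar 7, 2156 → Apr 7, 2156: 31 days (March has 31).
Apr 7, 2156 → May 7, 2156: 30 days (April has 30).
May 7, 2156 → Jun 7, 2156: 31 days (May has 31).
Jun 7, 2156 → Jul 7, 2156: 30 days (June has 30).
Jul 7, 2156 → Jul 30, 2156: 23 days.
Total: 1392 days.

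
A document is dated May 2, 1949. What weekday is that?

Monday

January 1, 1949 is a Saturday.
Jan 1, 1949 → Feb 1, 1949: 31 days (January has 31).
Feb 1, 1949 → Mar 1, 1949: 28 days (February has 28).
Mar 1, 1949 → Apr 1, 1949: 31 days (March has 31).
Apr 1, 1949 → May 1, 1949: 30 days (April has 30).
May 1, 1949 → May 2, 1949: 1 days.
Total: 121 days.
121 mod 7 = 2, so Saturday + 2 = Monday.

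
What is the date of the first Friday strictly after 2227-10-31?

Oct 31, 2227 is a Wednesday.
From Wednesday to the next Friday is 2 days.
Oct 31, 2227 + 2 = Nov 2, 2227.

November 2, 2227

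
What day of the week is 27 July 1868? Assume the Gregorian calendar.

Monday

Doomsday rule: the anchor day for the 1800s is Friday. For year 68: 68÷12 = 5 r 8, and 8÷4 = 2, so 5+8+2 = 15.
Friday + 15 ≡ Saturday — that's 1868's doomsday.
In July the doomsday date is Jul 11.
Jul 27 is 16 days after Jul 11; 16 mod 7 = 2, so Saturday + 2 = Monday.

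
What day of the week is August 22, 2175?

Doomsday rule: the anchor day for the 2100s is Sunday. For year 75: 75÷12 = 6 r 3, and 3÷4 = 0, so 6+3+0 = 9.
Sunday + 9 ≡ Tuesday — that's 2175's doomsday.
In August the doomsday date is Aug 8.
Aug 22 is 14 days after Aug 8; 14 mod 7 = 0, so Tuesday + 0 = Tuesday.

Tuesday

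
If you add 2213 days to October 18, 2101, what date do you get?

November 9, 2107

+365 (one year) → Oct 18, 2102 (1848 left).
+365 (one year) → Oct 18, 2103 (1483 left).
+366 (one year; includes Feb 29, 2104) → Oct 18, 2104 (1117 left).
+365 (one year) → Oct 18, 2105 (752 left).
+365 (one year) → Oct 18, 2106 (387 left).
Oct has 31 days: +14 → Nov 1, 2106 (373 left).
Nov has 30 days: +30 → Dec 1, 2106 (343 left).
Dec has 31 days: +31 → Jan 1, 2107 (312 left).
Jan has 31 days: +31 → Feb 1, 2107 (281 left).
Feb has 28 days: +28 → Mar 1, 2107 (253 left).
Mar has 31 days: +31 → Apr 1, 2107 (222 left).
Apr has 30 days: +30 → May 1, 2107 (192 left).
May has 31 days: +31 → Jun 1, 2107 (161 left).
Jun has 30 days: +30 → Jul 1, 2107 (131 left).
Jul has 31 days: +31 → Aug 1, 2107 (100 left).
Aug has 31 days: +31 → Sep 1, 2107 (69 left).
Sep has 30 days: +30 → Oct 1, 2107 (39 left).
Oct has 31 days: +31 → Nov 1, 2107 (8 left).
+8 → Nov 9, 2107.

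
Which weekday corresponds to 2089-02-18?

Doomsday rule: the anchor day for the 2000s is Tuesday. For year 89: 89÷12 = 7 r 5, and 5÷4 = 1, so 7+5+1 = 13.
Tuesday + 13 ≡ Monday — that's 2089's doomsday.
In February the doomsday date is Feb 28 (2089 is not a leap year).
Feb 18 is 10 days before Feb 28; 10 mod 7 = 3, so Monday − 3 = Friday.

Friday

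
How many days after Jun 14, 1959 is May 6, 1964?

Jun 14, 1959 → Jun 14, 1960: 366 days (Feb 29, 1960 is in that span).
Jun 14, 1960 → Jun 14, 1961: 365 days.
Jun 14, 1961 → Jun 14, 1962: 365 days.
Jun 14, 1962 → Jun 14, 1963: 365 days.
Jun 14, 1963 → Jul 14, 1963: 30 days (June has 30).
Jul 14, 1963 → Aug 14, 1963: 31 days (July has 31).
Aug 14, 1963 → Sep 14, 1963: 31 days (August has 31).
Sep 14, 1963 → Oct 14, 1963: 30 days (September has 30).
Oct 14, 1963 → Nov 14, 1963: 31 days (October has 31).
Nov 14, 1963 → Dec 14, 1963: 30 days (November has 30).
Dec 14, 1963 → Jan 14, 1964: 31 days (December has 31).
Jan 14, 1964 → Feb 14, 1964: 31 days (January has 31).
Feb 14, 1964 → Mar 14, 1964: 29 days (February has 29).
Mar 14, 1964 → Apr 14, 1964: 31 days (March has 31).
Apr 14, 1964 → May 6, 1964: 22 days.
Total: 1788 days.

1788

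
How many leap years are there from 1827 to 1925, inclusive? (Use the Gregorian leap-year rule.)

Multiples of 4 in [1827,1925]: 25.
Of those, multiples of 100: 1 (not leap unless ÷400).
Multiples of 400: 0.
Leap years = 25 − 1 + 0 = 24.

24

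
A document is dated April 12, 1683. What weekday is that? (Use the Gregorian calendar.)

Doomsday rule: the anchor day for the 1600s is Tuesday. For year 83: 83÷12 = 6 r 11, and 11÷4 = 2, so 6+11+2 = 19.
Tuesday + 19 ≡ Sunday — that's 1683's doomsday.
In April the doomsday date is Apr 4.
Apr 12 is 8 days after Apr 4; 8 mod 7 = 1, so Sunday + 1 = Monday.

Monday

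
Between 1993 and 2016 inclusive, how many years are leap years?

6

Multiples of 4 in [1993,2016]: 6.
Of those, multiples of 100: 1 (not leap unless ÷400).
Multiples of 400: 1.
Leap years = 6 − 1 + 1 = 6.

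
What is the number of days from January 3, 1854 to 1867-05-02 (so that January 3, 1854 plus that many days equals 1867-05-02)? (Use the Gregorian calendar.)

4867

Jan 3, 1854 → Jan 3, 1855: 365 days.
Jan 3, 1855 → Jan 3, 1856: 365 days.
Jan 3, 1856 → Jan 3, 1857: 366 days (Feb 29, 1856 is in that span).
Jan 3, 1857 → Jan 3, 1858: 365 days.
Jan 3, 1858 → Jan 3, 1859: 365 days.
Jan 3, 1859 → Jan 3, 1860: 365 days.
Jan 3, 1860 → Jan 3, 1861: 366 days (Feb 29, 1860 is in that span).
Jan 3, 1861 → Jan 3, 1862: 365 days.
Jan 3, 1862 → Jan 3, 1863: 365 days.
Jan 3, 1863 → Jan 3, 1864: 365 days.
Jan 3, 1864 → Jan 3, 1865: 366 days (Feb 29, 1864 is in that span).
Jan 3, 1865 → Jan 3, 1866: 365 days.
Jan 3, 1866 → Jan 3, 1867: 365 days.
Jan 3, 1867 → Feb 3, 1867: 31 days (January has 31).
Feb 3, 1867 → Mar 3, 1867: 28 days (February has 28).
Mar 3, 1867 → Apr 3, 1867: 31 days (March has 31).
Apr 3, 1867 → May 2, 1867: 29 days.
Total: 4867 days.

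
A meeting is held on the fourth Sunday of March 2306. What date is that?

March 1, 2306 is a Thursday.
The first Sunday is therefore March 4 (3 days later).
The fourth Sunday is 4 + 3×7 = March 25.

March 25, 2306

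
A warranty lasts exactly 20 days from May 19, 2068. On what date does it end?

May has 31 days: +13 → Jun 1, 2068 (7 left).
+7 → Jun 8, 2068.

June 8, 2068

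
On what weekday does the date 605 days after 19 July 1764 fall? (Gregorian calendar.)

Sunday

First find the weekday of Jul 19, 1764. Doomsday rule: the anchor day for the 1700s is Sunday. For year 64: 64÷12 = 5 r 4, and 4÷4 = 1, so 5+4+1 = 10.
Sunday + 10 ≡ Wednesday — that's 1764's doomsday.
In July the doomsday date is Jul 11.
Jul 19 is 8 days after Jul 11; 8 mod 7 = 1, so Wednesday + 1 = Thursday.
605 mod 7 = 3, so 605 days after a Thursday is Thursday + 3 = Sunday.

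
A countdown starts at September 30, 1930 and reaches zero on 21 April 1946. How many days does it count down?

Sep 30, 1930 → Sep 30, 1931: 365 days.
Sep 30, 1931 → Sep 30, 1932: 366 days (Feb 29, 1932 is in that span).
Sep 30, 1932 → Sep 30, 1933: 365 days.
Sep 30, 1933 → Sep 30, 1934: 365 days.
Sep 30, 1934 → Sep 30, 1935: 365 days.
Sep 30, 1935 → Sep 30, 1936: 366 days (Feb 29, 1936 is in that span).
Sep 30, 1936 → Sep 30, 1937: 365 days.
Sep 30, 1937 → Sep 30, 1938: 365 days.
Sep 30, 1938 → Sep 30, 1939: 365 days.
Sep 30, 1939 → Sep 30, 1940: 366 days (Feb 29, 1940 is in that span).
Sep 30, 1940 → Sep 30, 1941: 365 days.
Sep 30, 1941 → Sep 30, 1942: 365 days.
Sep 30, 1942 → Sep 30, 1943: 365 days.
Sep 30, 1943 → Sep 30, 1944: 366 days (Feb 29, 1944 is in that span).
Sep 30, 1944 → Sep 30, 1945: 365 days.
Sep 30, 1945 → Oct 30, 1945: 30 days (September has 30).
Oct 30, 1945 → Nov 30, 1945: 31 days (October has 31).
Nov 30, 1945 → Dec 30, 1945: 30 days (November has 30).
Dec 30, 1945 → Jan 30, 1946: 31 days (December has 31).
Jan 30, 1946 → Feb 28, 1946: 29 days (January has 31).
Feb 28, 1946 → Mar 28, 1946: 28 days (February has 28).
Mar 28, 1946 → Apr 21, 1946: 24 days.
Total: 5682 days.

5682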